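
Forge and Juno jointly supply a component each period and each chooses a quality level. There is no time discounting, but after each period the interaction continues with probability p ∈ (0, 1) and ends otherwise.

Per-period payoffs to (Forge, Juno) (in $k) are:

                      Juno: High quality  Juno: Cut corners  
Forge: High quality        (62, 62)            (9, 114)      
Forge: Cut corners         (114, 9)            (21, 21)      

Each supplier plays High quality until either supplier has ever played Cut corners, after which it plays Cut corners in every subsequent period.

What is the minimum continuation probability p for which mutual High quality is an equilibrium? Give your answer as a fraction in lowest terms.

52/93

Expected cooperation value is 62 + p·62 + p²·62 + … = 62/(1−p); deviation gives 114 + p·21/(1−p).
62 ≥ 114(1−p) + 21p ⇒ 93p ≥ 52 ⇒ p ≥ 52/93.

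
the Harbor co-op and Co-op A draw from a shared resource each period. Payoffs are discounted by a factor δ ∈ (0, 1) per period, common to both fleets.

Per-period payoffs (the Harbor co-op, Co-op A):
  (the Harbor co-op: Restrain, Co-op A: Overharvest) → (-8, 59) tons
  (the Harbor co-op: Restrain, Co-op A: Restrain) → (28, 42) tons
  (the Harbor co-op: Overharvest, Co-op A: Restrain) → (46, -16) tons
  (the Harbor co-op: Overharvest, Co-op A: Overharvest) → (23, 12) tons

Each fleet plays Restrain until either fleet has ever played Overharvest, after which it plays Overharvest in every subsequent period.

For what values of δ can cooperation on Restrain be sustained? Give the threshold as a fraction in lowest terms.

the Harbor co-op's threshold: (46−28)/(46−23) = 18/23.
Co-op A's threshold: (59−42)/(59−12) = 17/47.
18/23 > 17/47, so the Harbor co-op binds and δ* = 18/23.

18/23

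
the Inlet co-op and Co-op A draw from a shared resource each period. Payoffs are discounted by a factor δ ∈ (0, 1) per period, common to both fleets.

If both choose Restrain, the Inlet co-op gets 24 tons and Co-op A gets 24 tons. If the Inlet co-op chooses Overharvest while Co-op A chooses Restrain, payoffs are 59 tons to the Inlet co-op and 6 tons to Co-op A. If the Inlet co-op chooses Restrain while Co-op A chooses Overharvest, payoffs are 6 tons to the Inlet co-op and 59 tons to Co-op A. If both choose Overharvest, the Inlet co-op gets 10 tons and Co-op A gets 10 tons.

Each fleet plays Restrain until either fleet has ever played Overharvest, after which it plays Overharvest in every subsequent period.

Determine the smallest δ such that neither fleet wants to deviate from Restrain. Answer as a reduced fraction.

24/(1−δ) ≥ 59 + 10δ/(1−δ)
24 ≥ 59 − 49δ
δ ≥ 35/49 = 5/7.

5/7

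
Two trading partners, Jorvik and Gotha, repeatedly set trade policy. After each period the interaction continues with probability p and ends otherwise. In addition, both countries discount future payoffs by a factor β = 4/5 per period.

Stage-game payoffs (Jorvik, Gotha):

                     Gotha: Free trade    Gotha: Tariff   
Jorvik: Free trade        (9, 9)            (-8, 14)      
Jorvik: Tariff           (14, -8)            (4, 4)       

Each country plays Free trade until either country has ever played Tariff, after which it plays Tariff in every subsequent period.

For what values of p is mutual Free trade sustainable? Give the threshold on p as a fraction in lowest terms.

With continuation probability p and discount β, the effective per-period discount factor is βp.
Grim-trigger IC: βp ≥ (14−9)/(14−4) = 1/2.
So p ≥ (1/2)/(4/5) = 5/8.

5/8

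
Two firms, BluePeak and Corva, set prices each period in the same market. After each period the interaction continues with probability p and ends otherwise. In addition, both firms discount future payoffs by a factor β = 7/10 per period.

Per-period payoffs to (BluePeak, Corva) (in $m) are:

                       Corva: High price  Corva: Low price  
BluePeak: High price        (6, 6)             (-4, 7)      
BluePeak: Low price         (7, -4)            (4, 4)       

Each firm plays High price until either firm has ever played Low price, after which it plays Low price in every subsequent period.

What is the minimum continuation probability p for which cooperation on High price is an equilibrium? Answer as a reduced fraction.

10/21

Expected continuation weight on next period's payoff is β·p = 7/10·p, which plays the role of the discount factor.
Cooperation requires 7/10·p ≥ (7−6)/(7−4) = 1/3, hence p ≥ 10/21.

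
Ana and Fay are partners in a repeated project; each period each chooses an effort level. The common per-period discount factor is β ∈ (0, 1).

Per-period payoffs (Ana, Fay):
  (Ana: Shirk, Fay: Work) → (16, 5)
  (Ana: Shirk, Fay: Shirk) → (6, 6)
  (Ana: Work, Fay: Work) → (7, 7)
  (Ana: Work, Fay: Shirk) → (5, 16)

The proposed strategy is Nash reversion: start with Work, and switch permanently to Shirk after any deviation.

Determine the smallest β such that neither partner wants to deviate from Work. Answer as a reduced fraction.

One-period gain from deviating is 16 − 7 = 9. The loss is 7 − 6 = 1 in every subsequent period, with present value 1·β/(1−β).
Deviation is unprofitable when 1·β/(1−β) ≥ 9, i.e. β/(1−β) ≥ 9.
Equivalently β ≥ 9/(9+1) = 9/10.

9/10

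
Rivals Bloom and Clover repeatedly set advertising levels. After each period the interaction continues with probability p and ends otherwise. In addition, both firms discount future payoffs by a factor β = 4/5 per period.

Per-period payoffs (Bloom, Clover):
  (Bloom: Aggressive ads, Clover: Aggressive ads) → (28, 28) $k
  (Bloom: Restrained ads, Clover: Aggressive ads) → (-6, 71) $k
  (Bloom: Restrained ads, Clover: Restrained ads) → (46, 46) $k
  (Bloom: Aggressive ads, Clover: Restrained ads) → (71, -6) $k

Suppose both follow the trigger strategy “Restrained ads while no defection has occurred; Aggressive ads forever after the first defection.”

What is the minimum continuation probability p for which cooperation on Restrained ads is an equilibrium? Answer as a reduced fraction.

With continuation probability p and discount β, the effective per-period discount factor is βp.
Grim-trigger IC: βp ≥ (71−46)/(71−28) = 25/43.
So p ≥ (25/43)/(4/5) = 125/172.

125/172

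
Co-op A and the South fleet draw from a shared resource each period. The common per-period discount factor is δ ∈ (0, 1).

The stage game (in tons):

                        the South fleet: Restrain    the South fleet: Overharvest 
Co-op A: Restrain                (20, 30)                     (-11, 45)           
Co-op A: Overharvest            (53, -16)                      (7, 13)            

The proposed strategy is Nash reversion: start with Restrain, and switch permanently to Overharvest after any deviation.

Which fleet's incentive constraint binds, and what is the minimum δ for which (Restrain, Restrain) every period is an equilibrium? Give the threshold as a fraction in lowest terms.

Co-op A; δ ≥ 33/46

Co-op A: cooperation gives 20 each period; deviation gives 53 once then 7 forever.
  20/(1−δ) ≥ 53 + 7δ/(1−δ) ⇒ δ ≥ 33/46.
the South fleet: cooperation gives 30 each period; deviation gives 45 once then 13 forever.
  δ ≥ 15/32.
Both must hold, so the binding constraint is Co-op A's: δ ≥ 33/46.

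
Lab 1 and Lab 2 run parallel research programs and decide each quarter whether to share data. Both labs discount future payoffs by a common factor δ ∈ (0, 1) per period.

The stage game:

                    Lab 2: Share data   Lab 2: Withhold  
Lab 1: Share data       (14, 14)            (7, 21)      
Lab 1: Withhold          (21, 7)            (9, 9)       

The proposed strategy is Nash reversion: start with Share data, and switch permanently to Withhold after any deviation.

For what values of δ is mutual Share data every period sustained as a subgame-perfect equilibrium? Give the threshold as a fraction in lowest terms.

Under grim trigger the critical discount factor is (T−C)/(T−P) with T = 21, C = 14, P = 9.
δ* = (21−14)/(21−9) = 7/12.

7/12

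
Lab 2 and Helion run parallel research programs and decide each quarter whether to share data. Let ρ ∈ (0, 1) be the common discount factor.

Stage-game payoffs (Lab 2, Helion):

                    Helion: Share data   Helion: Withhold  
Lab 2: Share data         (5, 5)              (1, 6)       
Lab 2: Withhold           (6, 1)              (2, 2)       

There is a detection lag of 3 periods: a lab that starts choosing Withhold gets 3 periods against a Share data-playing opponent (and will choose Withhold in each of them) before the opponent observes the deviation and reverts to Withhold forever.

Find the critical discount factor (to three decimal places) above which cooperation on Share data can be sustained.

A deviator earns 6 for 3 periods, then 2 forever; cooperating earns 5 forever. Multiplying the IC by (1−ρ):
5 ≥ 6(1−ρ^3) + 2ρ^3, so 4·ρ^3 ≥ 1 and ρ^3 ≥ 1/4.
ρ ≥ (1/4)^(1/3) ≈ 0.630.

0.630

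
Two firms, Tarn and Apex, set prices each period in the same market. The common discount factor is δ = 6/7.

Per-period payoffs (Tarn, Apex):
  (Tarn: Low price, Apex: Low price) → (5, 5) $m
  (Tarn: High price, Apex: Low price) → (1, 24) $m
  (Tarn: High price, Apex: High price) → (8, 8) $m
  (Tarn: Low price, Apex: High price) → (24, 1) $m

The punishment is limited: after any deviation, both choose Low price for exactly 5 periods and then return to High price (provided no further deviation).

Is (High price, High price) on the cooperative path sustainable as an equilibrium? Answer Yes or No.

No

Comparing payoff streams over the 6 periods until play realigns: cooperate → 8(1+δ+…+δ^5); deviate → 24 + 5(δ+…+δ^5).
Cooperation is sustained iff (8−5)(δ+…+δ^5) ≥ 24−8.
δ+…+δ^5 = 6/7·(1−(6/7)^5)/(1−6/7) = 3.2240, and (24−8)/(8−5) = 5.3333.
3.2240 < 5.3333, so cooperation is not sustainable.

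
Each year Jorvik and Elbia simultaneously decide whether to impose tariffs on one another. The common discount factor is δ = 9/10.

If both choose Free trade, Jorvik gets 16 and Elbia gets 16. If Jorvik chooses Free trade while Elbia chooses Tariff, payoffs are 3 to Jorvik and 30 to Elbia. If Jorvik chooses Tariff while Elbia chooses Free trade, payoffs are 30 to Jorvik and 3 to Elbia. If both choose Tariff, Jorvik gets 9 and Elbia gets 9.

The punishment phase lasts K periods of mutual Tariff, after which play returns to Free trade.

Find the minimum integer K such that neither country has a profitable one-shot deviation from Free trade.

IC: δ(1−δ^K)/(1−δ) ≥ (30−16)/(16−9) = 2.
With δ = 9/10: need 1 − δ^K ≥ 2·(1−9/10)/(9/10), i.e. δ^K ≤ 0.7778.
Since (9/10)^2 = 0.8100 and (9/10)^3 = 0.7290, the smallest such K is 3.

3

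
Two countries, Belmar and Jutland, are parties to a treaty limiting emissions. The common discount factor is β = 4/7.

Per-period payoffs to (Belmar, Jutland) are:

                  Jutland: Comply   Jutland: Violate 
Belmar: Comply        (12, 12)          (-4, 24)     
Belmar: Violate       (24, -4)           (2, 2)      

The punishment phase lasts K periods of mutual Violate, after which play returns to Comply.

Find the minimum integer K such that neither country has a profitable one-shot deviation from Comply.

5

No profitable deviation requires (12−2)(β+…+β^K) ≥ 24−12, i.e. β+…+β^K ≥ 6/5 ≈ 1.2000.
With β = 4/7, the partial sums are K=1: 0.5714, K=2: 0.8980, K=3: 1.0845, K=4: 1.1912, K=5: 1.2521.
K = 5 is the first length at which the sum reaches 1.2000.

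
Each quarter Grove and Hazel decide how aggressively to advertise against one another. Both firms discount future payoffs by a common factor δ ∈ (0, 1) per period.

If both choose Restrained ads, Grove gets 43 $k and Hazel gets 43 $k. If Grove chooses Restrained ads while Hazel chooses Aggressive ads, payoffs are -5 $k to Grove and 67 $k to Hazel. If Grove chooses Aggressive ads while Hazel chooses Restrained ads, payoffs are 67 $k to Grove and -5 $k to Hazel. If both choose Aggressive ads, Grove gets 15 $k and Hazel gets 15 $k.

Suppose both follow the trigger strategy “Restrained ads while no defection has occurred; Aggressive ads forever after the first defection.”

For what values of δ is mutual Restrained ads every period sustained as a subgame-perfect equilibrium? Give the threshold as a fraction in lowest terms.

6/13

Under grim trigger the critical discount factor is (T−C)/(T−P) with T = 67, C = 43, P = 15.
δ* = (67−43)/(67−15) = 24/52 = 6/13.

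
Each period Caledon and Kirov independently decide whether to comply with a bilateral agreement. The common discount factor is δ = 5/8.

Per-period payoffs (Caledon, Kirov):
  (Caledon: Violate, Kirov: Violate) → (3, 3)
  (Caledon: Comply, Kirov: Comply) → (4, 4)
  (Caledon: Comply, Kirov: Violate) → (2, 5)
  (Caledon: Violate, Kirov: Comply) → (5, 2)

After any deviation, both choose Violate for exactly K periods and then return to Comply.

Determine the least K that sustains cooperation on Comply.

2

IC: δ(1−δ^K)/(1−δ) ≥ (5−4)/(4−3) = 1.
With δ = 5/8: need 1 − δ^K ≥ 1·(1−5/8)/(5/8), i.e. δ^K ≤ 0.4000.
Since (5/8)^1 = 0.6250 and (5/8)^2 = 0.3906, the smallest such K is 2.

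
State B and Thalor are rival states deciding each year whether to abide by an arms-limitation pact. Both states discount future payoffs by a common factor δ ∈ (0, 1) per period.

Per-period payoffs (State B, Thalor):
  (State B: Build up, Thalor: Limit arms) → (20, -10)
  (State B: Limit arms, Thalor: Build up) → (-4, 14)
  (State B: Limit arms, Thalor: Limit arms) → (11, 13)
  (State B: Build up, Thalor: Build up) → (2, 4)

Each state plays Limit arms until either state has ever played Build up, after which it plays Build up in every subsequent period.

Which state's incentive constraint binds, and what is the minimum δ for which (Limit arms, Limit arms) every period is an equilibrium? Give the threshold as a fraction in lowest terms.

For State B: deviation gain 20−11 = 9, per-period punishment loss 11−2 = 9. IC gives δ ≥ 9/18 = 1/2.
For Thalor: gain 1, loss 9 per period, so δ ≥ 1/10.
The tighter constraint is State B's, so cooperation needs δ ≥ 1/2.

State B; δ ≥ 1/2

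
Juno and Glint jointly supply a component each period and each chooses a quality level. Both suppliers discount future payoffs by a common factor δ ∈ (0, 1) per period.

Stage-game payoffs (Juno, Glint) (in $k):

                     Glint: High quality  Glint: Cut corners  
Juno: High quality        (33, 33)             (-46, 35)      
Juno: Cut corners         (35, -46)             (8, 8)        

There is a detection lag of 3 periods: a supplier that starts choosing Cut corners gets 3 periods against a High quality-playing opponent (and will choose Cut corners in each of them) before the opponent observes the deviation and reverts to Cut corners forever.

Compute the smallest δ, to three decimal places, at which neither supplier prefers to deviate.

0.420

The best deviation is to choose Cut corners for all 3 undetected periods, earning 35 each, then 8 forever once detected.
Deviation value: 35(1−δ^3)/(1−δ) + 8δ^3/(1−δ); cooperation value: 33/(1−δ).
IC: 33 ≥ 35(1−δ^3) + 8δ^3 = 35 − 27δ^3.
So δ^3 ≥ 2/27, giving δ ≥ (2/27)^(1/3) ≈ 0.420.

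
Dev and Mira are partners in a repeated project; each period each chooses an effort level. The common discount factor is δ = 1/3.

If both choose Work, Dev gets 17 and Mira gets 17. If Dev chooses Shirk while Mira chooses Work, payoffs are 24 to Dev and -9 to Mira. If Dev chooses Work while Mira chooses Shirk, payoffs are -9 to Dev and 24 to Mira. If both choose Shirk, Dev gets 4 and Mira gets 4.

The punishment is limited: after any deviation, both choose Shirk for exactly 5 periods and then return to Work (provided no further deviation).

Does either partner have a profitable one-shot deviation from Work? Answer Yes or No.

Yes

A one-shot deviation gives 24 now, then 4 for 5 periods, then back to 17.
Gain from deviating: (24−17) today; loss: (17−4) in each of the next 5 periods.
No-deviation condition: (17−4)(δ+…+δ^5) ≥ 24−17, i.e. δ+…+δ^5 ≥ 7/13.
At δ = 1/3: δ+…+δ^5 = 0.4979 < 0.5385.
So cooperation is not sustainable.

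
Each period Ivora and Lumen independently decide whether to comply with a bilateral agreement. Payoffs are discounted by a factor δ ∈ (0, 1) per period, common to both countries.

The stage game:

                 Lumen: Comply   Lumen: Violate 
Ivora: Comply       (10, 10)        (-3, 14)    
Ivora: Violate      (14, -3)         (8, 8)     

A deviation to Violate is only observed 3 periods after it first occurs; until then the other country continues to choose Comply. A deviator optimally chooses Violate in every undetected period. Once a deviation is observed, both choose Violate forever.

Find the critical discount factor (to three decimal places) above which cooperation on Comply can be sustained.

0.874

A deviator earns 14 for 3 periods, then 8 forever; cooperating earns 10 forever. Multiplying the IC by (1−δ):
10 ≥ 14(1−δ^3) + 8δ^3, so 6·δ^3 ≥ 4 and δ^3 ≥ 2/3.
δ ≥ (2/3)^(1/3) ≈ 0.874.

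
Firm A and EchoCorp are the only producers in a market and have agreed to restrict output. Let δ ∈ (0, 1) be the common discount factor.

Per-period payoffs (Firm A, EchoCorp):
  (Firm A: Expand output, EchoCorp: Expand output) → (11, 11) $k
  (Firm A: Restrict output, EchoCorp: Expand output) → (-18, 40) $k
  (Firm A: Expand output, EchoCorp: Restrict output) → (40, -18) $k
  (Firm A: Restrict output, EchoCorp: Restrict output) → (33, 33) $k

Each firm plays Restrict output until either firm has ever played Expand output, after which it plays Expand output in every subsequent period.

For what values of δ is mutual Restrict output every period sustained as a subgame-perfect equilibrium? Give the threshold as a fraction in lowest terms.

7/29

One-period gain from deviating is 40 − 33 = 7. The loss is 33 − 11 = 22 in every subsequent period, with present value 22·δ/(1−δ).
Deviation is unprofitable when 22·δ/(1−δ) ≥ 7, i.e. δ/(1−δ) ≥ 7/22.
Equivalently δ ≥ 7/(7+22) = 7/29.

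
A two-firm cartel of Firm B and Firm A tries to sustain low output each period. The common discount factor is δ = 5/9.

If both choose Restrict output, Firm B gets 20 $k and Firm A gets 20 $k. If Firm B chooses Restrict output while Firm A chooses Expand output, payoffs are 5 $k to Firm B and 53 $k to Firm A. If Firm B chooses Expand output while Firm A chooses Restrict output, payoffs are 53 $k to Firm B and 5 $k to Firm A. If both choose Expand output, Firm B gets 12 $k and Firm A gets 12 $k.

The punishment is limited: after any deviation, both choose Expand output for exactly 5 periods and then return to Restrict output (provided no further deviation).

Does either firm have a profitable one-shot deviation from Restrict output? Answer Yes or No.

A one-shot deviation gives 53 now, then 12 for 5 periods, then back to 20.
Gain from deviating: (53−20) today; loss: (20−12) in each of the next 5 periods.
No-deviation condition: (20−12)(δ+…+δ^5) ≥ 53−20, i.e. δ+…+δ^5 ≥ 33/8.
At δ = 5/9: δ+…+δ^5 = 1.1838 < 4.1250.
So cooperation is not sustainable.

Yes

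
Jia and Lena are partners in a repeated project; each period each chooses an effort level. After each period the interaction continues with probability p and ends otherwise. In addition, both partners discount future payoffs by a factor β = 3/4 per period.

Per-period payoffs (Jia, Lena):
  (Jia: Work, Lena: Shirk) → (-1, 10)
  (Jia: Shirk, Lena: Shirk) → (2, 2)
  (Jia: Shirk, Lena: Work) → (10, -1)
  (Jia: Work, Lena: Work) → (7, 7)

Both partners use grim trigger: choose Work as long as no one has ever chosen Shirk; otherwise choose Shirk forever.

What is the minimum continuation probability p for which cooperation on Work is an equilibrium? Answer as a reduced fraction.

1/2

With continuation probability p and discount β, the effective per-period discount factor is βp.
Grim-trigger IC: βp ≥ (10−7)/(10−2) = 3/8.
So p ≥ (3/8)/(3/4) = 1/2.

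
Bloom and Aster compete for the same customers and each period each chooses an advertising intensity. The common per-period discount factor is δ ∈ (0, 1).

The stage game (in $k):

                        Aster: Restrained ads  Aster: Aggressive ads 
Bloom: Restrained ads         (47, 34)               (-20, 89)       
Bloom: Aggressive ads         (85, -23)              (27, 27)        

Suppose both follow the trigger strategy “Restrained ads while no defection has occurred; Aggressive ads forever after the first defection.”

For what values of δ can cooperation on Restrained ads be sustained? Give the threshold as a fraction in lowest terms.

55/62

Bloom's threshold: (85−47)/(85−27) = 19/29.
Aster's threshold: (89−34)/(89−27) = 55/62.
19/29 < 55/62, so Aster binds and δ* = 55/62.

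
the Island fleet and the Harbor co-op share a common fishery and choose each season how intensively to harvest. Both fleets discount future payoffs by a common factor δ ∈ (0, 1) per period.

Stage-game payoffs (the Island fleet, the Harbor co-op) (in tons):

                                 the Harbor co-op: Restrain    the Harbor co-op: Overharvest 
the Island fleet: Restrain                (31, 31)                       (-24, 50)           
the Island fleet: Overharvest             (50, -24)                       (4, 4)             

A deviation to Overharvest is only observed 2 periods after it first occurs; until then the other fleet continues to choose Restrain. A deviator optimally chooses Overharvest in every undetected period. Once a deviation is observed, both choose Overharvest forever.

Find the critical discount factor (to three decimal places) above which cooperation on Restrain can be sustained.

0.643

Deviating for the 2 undetected periods gains 50−31 = 19 per period over cooperation, then loses 31−4 = 27 per period forever once punishment starts.
Gain: 19(1 + δ + … + δ^1); loss: 27·δ^2/(1−δ).
No profitable deviation ⇔ 19(1−δ^2) ≤ 27·δ^2, i.e. δ^2 ≥ 19/(19+27) = 19/46.
Hence δ ≥ (19/46)^(1/2) ≈ 0.643.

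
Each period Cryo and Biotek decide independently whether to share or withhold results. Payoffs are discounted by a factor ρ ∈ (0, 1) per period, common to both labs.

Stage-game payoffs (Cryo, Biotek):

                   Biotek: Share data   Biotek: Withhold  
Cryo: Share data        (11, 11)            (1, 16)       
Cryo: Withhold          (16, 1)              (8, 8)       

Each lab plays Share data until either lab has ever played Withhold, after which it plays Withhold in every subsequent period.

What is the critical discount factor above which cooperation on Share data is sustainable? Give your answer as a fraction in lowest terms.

11/(1−ρ) ≥ 16 + 8ρ/(1−ρ)
11 ≥ 16 − 8ρ
ρ ≥ 5/8.

5/8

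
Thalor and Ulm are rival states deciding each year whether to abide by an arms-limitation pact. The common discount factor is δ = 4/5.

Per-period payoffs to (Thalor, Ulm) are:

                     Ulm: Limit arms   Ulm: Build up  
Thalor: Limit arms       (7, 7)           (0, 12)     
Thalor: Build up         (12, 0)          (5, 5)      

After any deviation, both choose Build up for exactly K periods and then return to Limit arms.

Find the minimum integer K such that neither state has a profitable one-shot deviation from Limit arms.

5

IC: δ(1−δ^K)/(1−δ) ≥ (12−7)/(7−5) = 5/2.
With δ = 4/5: need 1 − δ^K ≥ 5/2·(1−4/5)/(4/5), i.e. δ^K ≤ 0.3750.
Since (4/5)^4 = 0.4096 and (4/5)^5 = 0.3277, the smallest such K is 5.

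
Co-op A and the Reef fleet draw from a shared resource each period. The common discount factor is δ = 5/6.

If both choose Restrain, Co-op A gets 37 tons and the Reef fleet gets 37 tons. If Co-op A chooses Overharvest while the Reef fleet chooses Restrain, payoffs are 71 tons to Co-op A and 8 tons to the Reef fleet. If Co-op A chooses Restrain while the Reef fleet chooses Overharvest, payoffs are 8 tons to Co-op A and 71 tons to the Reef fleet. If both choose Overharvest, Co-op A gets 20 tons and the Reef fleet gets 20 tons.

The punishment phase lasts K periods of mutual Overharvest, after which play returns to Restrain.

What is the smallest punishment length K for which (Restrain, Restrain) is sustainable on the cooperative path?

3

IC: δ(1−δ^K)/(1−δ) ≥ (71−37)/(37−20) = 2.
With δ = 5/6: need 1 − δ^K ≥ 2·(1−5/6)/(5/6), i.e. δ^K ≤ 0.6000.
Since (5/6)^2 = 0.6944 and (5/6)^3 = 0.5787, the smallest such K is 3.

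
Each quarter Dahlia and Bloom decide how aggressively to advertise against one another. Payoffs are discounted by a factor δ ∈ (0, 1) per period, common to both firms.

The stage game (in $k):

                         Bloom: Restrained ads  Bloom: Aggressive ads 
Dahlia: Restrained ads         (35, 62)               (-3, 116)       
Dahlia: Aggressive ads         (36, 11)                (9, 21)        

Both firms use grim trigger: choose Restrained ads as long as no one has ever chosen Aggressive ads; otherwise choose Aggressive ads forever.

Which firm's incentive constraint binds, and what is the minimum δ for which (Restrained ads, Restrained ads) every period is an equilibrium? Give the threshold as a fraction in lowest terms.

Dahlia's threshold: (36−35)/(36−9) = 1/27.
Bloom's threshold: (116−62)/(116−21) = 54/95.
1/27 < 54/95, so Bloom binds and δ* = 54/95.

Bloom; δ ≥ 54/95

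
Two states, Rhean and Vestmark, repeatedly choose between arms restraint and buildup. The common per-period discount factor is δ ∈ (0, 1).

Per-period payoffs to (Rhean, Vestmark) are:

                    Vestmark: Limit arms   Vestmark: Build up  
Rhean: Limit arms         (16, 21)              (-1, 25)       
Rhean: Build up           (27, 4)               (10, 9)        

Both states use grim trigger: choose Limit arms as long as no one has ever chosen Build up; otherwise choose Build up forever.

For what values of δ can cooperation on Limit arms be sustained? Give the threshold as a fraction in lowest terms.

For Rhean: deviation gain 27−16 = 11, per-period punishment loss 16−10 = 6. IC gives δ ≥ 11/17.
For Vestmark: gain 4, loss 12 per period, so δ ≥ 4/16 = 1/4.
The tighter constraint is Rhean's, so cooperation needs δ ≥ 11/17.

11/17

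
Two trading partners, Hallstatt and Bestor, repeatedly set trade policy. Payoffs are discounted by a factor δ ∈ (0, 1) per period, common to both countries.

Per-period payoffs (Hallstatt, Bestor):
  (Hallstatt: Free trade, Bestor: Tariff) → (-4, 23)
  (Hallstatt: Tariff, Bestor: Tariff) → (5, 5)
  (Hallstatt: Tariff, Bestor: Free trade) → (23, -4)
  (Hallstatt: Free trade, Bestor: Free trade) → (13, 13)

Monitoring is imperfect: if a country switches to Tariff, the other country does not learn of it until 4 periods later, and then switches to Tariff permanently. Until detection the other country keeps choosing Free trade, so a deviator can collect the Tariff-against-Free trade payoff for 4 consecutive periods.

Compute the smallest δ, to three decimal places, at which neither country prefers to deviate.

The best deviation is to choose Tariff for all 4 undetected periods, earning 23 each, then 5 forever once detected.
Deviation value: 23(1−δ^4)/(1−δ) + 5δ^4/(1−δ); cooperation value: 13/(1−δ).
IC: 13 ≥ 23(1−δ^4) + 5δ^4 = 23 − 18δ^4.
So δ^4 ≥ 10/18 = 5/9, giving δ ≥ (5/9)^(1/4) ≈ 0.863.

0.863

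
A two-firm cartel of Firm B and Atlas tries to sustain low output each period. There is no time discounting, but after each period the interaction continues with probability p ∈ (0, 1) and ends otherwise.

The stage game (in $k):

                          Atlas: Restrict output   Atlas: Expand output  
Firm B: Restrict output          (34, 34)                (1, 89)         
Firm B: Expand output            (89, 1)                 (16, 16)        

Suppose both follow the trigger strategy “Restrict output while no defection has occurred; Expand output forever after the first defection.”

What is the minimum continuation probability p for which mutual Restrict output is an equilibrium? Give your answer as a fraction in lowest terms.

55/73

With no time discounting, the continuation probability p plays the role of the discount factor.
Grim-trigger IC: 34/(1−p) ≥ 89 + 16p/(1−p) ⇒ p ≥ (89−34)/(89−16) = 55/73.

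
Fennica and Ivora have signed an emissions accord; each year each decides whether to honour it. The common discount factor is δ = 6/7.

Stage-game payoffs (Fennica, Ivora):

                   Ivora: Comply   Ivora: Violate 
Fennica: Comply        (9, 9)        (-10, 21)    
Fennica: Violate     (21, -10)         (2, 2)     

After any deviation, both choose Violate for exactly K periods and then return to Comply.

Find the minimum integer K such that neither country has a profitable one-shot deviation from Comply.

No profitable deviation requires (9−2)(δ+…+δ^K) ≥ 21−9, i.e. δ+…+δ^K ≥ 12/7 ≈ 1.7143.
With δ = 6/7, the partial sums are K=1: 0.8571, K=2: 1.5918, K=3: 2.2216.
K = 3 is the first length at which the sum reaches 1.7143.

3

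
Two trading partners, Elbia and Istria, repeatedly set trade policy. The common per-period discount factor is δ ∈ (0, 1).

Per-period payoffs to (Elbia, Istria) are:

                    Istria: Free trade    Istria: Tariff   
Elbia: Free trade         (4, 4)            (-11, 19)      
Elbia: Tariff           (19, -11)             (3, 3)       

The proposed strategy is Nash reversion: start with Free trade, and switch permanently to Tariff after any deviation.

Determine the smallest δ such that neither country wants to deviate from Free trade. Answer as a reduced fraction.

Under grim trigger the critical discount factor is (T−C)/(T−P) with T = 19, C = 4, P = 3.
δ* = (19−4)/(19−3) = 15/16.

15/16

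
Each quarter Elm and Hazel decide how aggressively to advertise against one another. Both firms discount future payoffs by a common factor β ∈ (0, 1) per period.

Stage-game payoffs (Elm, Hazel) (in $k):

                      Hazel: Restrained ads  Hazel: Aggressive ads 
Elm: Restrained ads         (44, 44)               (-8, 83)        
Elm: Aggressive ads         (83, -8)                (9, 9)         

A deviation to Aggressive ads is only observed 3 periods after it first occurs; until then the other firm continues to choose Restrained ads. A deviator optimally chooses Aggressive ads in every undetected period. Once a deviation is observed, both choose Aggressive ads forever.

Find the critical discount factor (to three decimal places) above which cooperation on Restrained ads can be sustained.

0.808

A deviator earns 83 for 3 periods, then 9 forever; cooperating earns 44 forever. Multiplying the IC by (1−β):
44 ≥ 83(1−β^3) + 9β^3, so 74·β^3 ≥ 39 and β^3 ≥ 39/74.
β ≥ (39/74)^(1/3) ≈ 0.808.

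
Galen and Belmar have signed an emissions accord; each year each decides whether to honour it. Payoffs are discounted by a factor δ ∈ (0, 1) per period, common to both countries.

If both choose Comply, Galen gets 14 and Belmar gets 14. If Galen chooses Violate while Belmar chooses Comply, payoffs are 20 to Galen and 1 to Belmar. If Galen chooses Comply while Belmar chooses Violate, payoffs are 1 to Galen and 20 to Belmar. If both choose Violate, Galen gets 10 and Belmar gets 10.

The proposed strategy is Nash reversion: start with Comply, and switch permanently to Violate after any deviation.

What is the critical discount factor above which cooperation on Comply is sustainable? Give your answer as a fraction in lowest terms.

Under grim trigger the critical discount factor is (T−C)/(T−P) with T = 20, C = 14, P = 10.
δ* = (20−14)/(20−10) = 6/10 = 3/5.

3/5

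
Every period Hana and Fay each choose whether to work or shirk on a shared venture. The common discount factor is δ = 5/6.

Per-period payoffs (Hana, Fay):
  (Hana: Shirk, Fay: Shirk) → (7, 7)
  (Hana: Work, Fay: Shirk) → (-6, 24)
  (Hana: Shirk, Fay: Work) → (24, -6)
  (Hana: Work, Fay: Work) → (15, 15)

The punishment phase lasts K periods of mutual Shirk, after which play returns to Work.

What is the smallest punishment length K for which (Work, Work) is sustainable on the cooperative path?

IC: δ(1−δ^K)/(1−δ) ≥ (24−15)/(15−7) = 9/8.
With δ = 5/6: need 1 − δ^K ≥ 9/8·(1−5/6)/(5/6), i.e. δ^K ≤ 0.7750.
Since (5/6)^1 = 0.8333 and (5/6)^2 = 0.6944, the smallest such K is 2.

2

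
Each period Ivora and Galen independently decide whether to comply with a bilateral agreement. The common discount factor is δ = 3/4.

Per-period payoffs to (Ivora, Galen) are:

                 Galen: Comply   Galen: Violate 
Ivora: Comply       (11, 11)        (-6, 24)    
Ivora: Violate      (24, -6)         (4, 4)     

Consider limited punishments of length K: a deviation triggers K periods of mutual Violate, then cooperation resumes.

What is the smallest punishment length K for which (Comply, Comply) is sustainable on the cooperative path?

4

IC: δ(1−δ^K)/(1−δ) ≥ (24−11)/(11−4) = 13/7.
With δ = 3/4: need 1 − δ^K ≥ 13/7·(1−3/4)/(3/4), i.e. δ^K ≤ 0.3810.
Since (3/4)^3 = 0.4219 and (3/4)^4 = 0.3164, the smallest such K is 4.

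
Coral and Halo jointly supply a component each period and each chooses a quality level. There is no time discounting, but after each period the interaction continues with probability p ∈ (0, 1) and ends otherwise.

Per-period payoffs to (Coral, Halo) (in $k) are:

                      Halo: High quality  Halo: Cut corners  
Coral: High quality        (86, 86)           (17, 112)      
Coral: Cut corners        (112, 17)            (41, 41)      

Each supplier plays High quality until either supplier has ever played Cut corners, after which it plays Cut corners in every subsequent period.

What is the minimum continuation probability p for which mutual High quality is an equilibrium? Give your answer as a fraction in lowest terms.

26/71

Expected cooperation value is 86 + p·86 + p²·86 + … = 86/(1−p); deviation gives 112 + p·41/(1−p).
86 ≥ 112(1−p) + 41p ⇒ 71p ≥ 26 ⇒ p ≥ 26/71.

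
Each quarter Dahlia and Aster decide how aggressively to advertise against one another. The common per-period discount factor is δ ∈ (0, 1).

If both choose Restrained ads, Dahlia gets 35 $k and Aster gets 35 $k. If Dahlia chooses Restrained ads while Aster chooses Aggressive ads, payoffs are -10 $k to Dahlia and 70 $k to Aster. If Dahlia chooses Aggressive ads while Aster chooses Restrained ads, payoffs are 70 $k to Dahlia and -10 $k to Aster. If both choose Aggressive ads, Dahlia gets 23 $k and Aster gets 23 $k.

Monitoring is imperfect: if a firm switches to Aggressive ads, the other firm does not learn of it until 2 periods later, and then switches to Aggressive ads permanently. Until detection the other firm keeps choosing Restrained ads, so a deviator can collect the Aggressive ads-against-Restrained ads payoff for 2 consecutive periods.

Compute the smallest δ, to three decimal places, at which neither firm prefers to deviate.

0.863

The best deviation is to choose Aggressive ads for all 2 undetected periods, earning 70 each, then 23 forever once detected.
Deviation value: 70(1−δ^2)/(1−δ) + 23δ^2/(1−δ); cooperation value: 35/(1−δ).
IC: 35 ≥ 70(1−δ^2) + 23δ^2 = 70 − 47δ^2.
So δ^2 ≥ 35/47, giving δ ≥ (35/47)^(1/2) ≈ 0.863.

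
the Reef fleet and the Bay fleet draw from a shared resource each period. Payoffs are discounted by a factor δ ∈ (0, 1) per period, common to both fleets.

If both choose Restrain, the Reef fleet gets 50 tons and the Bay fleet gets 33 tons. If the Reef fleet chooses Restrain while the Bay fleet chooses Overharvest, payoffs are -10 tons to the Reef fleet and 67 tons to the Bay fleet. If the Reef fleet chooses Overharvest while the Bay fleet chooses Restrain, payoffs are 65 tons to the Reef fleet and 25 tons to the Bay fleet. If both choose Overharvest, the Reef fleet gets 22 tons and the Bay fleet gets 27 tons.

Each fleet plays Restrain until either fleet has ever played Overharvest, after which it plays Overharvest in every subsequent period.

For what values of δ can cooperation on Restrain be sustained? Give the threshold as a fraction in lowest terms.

17/20

the Reef fleet: cooperation gives 50 each period; deviation gives 65 once then 22 forever.
  50/(1−δ) ≥ 65 + 22δ/(1−δ) ⇒ δ ≥ 15/43.
the Bay fleet: cooperation gives 33 each period; deviation gives 67 once then 27 forever.
  δ ≥ 34/40 = 17/20.
Both must hold, so the binding constraint is the Bay fleet's: δ ≥ 17/20.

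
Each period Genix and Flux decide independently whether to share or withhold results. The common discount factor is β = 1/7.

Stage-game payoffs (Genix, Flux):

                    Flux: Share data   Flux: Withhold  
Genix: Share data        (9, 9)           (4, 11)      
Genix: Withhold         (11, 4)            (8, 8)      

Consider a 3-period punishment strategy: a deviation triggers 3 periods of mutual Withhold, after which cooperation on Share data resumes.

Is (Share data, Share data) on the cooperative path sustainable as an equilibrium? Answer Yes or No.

No

IC: β+…+β^3 ≥ (11−9)/(9−8) = 2.
At β = 1/7: partial sum = 0.1662 < 2.0000. Cooperation not sustainable.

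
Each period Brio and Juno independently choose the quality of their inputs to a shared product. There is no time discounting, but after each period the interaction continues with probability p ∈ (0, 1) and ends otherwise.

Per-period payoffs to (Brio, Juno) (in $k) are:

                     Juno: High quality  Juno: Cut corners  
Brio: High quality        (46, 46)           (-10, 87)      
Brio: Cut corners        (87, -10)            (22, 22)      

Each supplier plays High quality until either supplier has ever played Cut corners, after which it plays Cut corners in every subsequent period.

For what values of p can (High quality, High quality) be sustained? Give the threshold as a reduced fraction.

41/65

Expected cooperation value is 46 + p·46 + p²·46 + … = 46/(1−p); deviation gives 87 + p·22/(1−p).
46 ≥ 87(1−p) + 22p ⇒ 65p ≥ 41 ⇒ p ≥ 41/65.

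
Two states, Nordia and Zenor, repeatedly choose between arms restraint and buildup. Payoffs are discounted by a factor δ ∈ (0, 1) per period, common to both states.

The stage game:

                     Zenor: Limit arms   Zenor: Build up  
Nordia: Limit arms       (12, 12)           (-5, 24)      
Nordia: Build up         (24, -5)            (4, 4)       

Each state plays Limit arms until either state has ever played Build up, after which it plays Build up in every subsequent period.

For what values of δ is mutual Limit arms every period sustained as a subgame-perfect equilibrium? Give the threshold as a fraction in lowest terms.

3/5

One-period gain from deviating is 24 − 12 = 12. The loss is 12 − 4 = 8 in every subsequent period, with present value 8·δ/(1−δ).
Deviation is unprofitable when 8·δ/(1−δ) ≥ 12, i.e. δ/(1−δ) ≥ 3/2.
Equivalently δ ≥ 12/(12+8) = 3/5.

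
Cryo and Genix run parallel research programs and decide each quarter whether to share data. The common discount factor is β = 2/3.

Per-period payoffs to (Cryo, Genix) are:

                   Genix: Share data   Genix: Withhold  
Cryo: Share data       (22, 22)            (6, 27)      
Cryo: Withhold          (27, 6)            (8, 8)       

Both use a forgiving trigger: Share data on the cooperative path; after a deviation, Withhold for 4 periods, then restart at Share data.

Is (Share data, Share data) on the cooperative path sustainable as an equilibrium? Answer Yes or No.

Comparing payoff streams over the 5 periods until play realigns: cooperate → 22(1+β+…+β^4); deviate → 27 + 8(β+…+β^4).
Cooperation is sustained iff (22−8)(β+…+β^4) ≥ 27−22.
β+…+β^4 = 2/3·(1−(2/3)^4)/(1−2/3) = 1.6049, and (27−22)/(22−8) = 0.3571.
1.6049 ≥ 0.3571, so cooperation is sustainable.

Yes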